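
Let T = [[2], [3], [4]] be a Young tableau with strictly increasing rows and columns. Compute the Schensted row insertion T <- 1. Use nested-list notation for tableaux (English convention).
[[1], [2], [3], [4]]

In row 1, 1 replaces 2 (the leftmost entry greater than 1); 2 is bumped to row 2. In row 2, 2 replaces 3 (the leftmost entry greater than 2); 3 is bumped to row 3. In row 3, 3 replaces 4 (the leftmost entry greater than 3); 4 is bumped to row 4. 4 starts a new row 4. The new tableau is [[1], [2], [3], [4]].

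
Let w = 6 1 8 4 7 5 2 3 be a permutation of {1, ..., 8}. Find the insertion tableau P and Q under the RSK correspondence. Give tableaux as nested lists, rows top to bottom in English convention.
P = [[1, 2, 3], [4, 5], [6, 7], [8]], Q = [[1, 3, 5], [2, 4], [6, 8], [7]]

Insert each entry of the permutation into P by Schensted row insertion, recording in Q the position of each new cell.

Insert 6: appended to row 1. P = [[6]].
Insert 1: 1 bumps 6 from row 1; 6 starts row 2. P = [[1], [6]].
Insert 8: appended to row 1. P = [[1, 8], [6]].
Insert 4: 4 bumps 8 from row 1; 8 appends to row 2. P = [[1, 4], [6, 8]].
Insert 7: appended to row 1. P = [[1, 4, 7], [6, 8]].
Insert 5: 5 bumps 7 from row 1; 7 bumps 8 from row 2; 8 starts row 3. P = [[1, 4, 5], [6, 7], [8]].
Insert 2: 2 bumps 4 from row 1; 4 bumps 6 from row 2; 6 bumps 8 from row 3; 8 starts row 4. P = [[1, 2, 5], [4, 7], [6], [8]].
Insert 3: 3 bumps 5 from row 1; 5 bumps 7 from row 2; 7 appends to row 3. P = [[1, 2, 3], [4, 5], [6, 7], [8]].

So P = [[1, 2, 3], [4, 5], [6, 7], [8]], Q = [[1, 3, 5], [2, 4], [6, 8], [7]].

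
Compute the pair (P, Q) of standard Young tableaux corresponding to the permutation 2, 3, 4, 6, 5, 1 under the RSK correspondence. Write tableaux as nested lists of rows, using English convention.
P = [[1, 3, 4, 5], [2], [6]], Q = [[1, 2, 3, 4], [5], [6]]

Insert each entry of the permutation into P by Schensted row insertion, recording in Q the position of each new cell.

Insert 2: appended to row 1. P = [[2]], Q = [[1]].
Insert 3: appended to row 1. P = [[2, 3]], Q = [[1, 2]].
Insert 4: appended to row 1. P = [[2, 3, 4]], Q = [[1, 2, 3]].
Insert 6: appended to row 1. P = [[2, 3, 4, 6]], Q = [[1, 2, 3, 4]].
Insert 5: 5 bumps 6 from row 1; 6 starts row 2. P = [[2, 3, 4, 5], [6]], Q = [[1, 2, 3, 4], [5]].
Insert 1: 1 bumps 2 from row 1; 2 bumps 6 from row 2; 6 starts row 3. P = [[1, 3, 4, 5], [2], [6]], Q = [[1, 2, 3, 4], [5], [6]].

So P = [[1, 3, 4, 5], [2], [6]], Q = [[1, 2, 3, 4], [5], [6]].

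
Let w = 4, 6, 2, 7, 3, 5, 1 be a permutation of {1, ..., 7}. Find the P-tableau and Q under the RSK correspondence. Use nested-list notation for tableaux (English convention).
Insert each entry of the permutation into P by Schensted row insertion, recording in Q the position of each new cell.

Insert 4: appended to row 1. P = [[4]], Q = [[1]].
Insert 6: appended to row 1. P = [[4, 6]], Q = [[1, 2]].
Insert 2: 2 bumps 4 from row 1; 4 starts row 2. P = [[2, 6], [4]], Q = [[1, 2], [3]].
Insert 7: appended to row 1. P = [[2, 6, 7], [4]], Q = [[1, 2, 4], [3]].
Insert 3: 3 bumps 6 from row 1; 6 appends to row 2. P = [[2, 3, 7], [4, 6]], Q = [[1, 2, 4], [3, 5]].
Insert 5: 5 bumps 7 from row 1; 7 appends to row 2. P = [[2, 3, 5], [4, 6, 7]], Q = [[1, 2, 4], [3, 5, 6]].
Insert 1: 1 bumps 2 from row 1; 2 bumps 4 from row 2; 4 starts row 3. P = [[1, 3, 5], [2, 6, 7], [4]], Q = [[1, 2, 4], [3, 5, 6], [7]].

So P = [[1, 3, 5], [2, 6, 7], [4]], Q = [[1, 2, 4], [3, 5, 6], [7]].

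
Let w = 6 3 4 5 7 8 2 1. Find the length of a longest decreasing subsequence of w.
4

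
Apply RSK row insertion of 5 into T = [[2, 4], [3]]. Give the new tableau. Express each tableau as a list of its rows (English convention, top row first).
[[2, 4, 5], [3]]

5 is larger than every entry of row 1, so it is appended to row 1. The new tableau is [[2, 4, 5], [3]].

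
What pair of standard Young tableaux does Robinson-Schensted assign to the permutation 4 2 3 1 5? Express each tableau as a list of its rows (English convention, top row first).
Insert each entry of the permutation into P by Schensted row insertion, recording in Q the position of each new cell.

After inserting 4: P = [[4]].
After inserting 2: P = [[2], [4]].
After inserting 3: P = [[2, 3], [4]].
After inserting 1: P = [[1, 3], [2], [4]].
After inserting 5: P = [[1, 3, 5], [2], [4]].

So P = [[1, 3, 5], [2], [4]], Q = [[1, 3, 5], [2], [4]].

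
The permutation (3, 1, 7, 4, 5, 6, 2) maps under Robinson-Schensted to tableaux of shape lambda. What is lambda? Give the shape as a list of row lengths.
Row-insert each entry into an empty tableau.

After inserting 3: P = [[3]].
After inserting 1: P = [[1], [3]].
After inserting 7: P = [[1, 7], [3]].
After inserting 4: P = [[1, 4], [3, 7]].
After inserting 5: P = [[1, 4, 5], [3, 7]].
After inserting 6: P = [[1, 4, 5, 6], [3, 7]].
After inserting 2: P = [[1, 2, 5, 6], [3, 4], [7]].

The final insertion tableau P = [[1, 2, 5, 6], [3, 4], [7]] has shape [4, 2, 1].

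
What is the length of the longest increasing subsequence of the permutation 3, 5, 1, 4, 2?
2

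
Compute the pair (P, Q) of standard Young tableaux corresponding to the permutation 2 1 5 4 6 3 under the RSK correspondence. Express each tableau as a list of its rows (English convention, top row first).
P = [[1, 3, 6], [2, 4], [5]], Q = [[1, 3, 5], [2, 4], [6]]

Insert each entry of the permutation into P by Schensted row insertion, recording in Q the position of each new cell.

Insert 2: appended to row 1. P = [[2]], Q = [[1]].
Insert 1: 1 bumps 2 from row 1; 2 starts row 2. P = [[1], [2]], Q = [[1], [2]].
Insert 5: appended to row 1. P = [[1, 5], [2]], Q = [[1, 3], [2]].
Insert 4: 4 bumps 5 from row 1; 5 appends to row 2. P = [[1, 4], [2, 5]], Q = [[1, 3], [2, 4]].
Insert 6: appended to row 1. P = [[1, 4, 6], [2, 5]], Q = [[1, 3, 5], [2, 4]].
Insert 3: 3 bumps 4 from row 1; 4 bumps 5 from row 2; 5 starts row 3. P = [[1, 3, 6], [2, 4], [5]], Q = [[1, 3, 5], [2, 4], [6]].

So P = [[1, 3, 6], [2, 4], [5]], Q = [[1, 3, 5], [2, 4], [6]].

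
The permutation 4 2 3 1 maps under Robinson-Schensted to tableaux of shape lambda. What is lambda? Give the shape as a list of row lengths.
Row-insert each entry into an empty tableau.

After inserting 4: P = [[4]].
After inserting 2: P = [[2], [4]].
After inserting 3: P = [[2, 3], [4]].
After inserting 1: P = [[1, 3], [2], [4]].

The final insertion tableau P = [[1, 3], [2], [4]] has shape [2, 1, 1].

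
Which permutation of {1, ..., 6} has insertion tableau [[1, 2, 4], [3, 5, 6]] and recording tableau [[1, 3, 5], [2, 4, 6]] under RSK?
3 1 5 2 6 4

Reverse the RSK construction: for i from n down to 1, find the cell of Q containing i, remove the entry at that cell from P, and reverse-bump it up through P; the value ejected from row 1 is w(i).

Step i=6: Q has 6 at row 2, column 3; remove 6 from row 2 of P and reverse-bump: 6 enters row 1 and ejects 4. So w(6) = 4. P is now [[1, 2, 6], [3, 5]].
Step i=5: Q has 5 at row 1, column 3; remove that cell from P, ejecting 6. So w(5) = 6. P is now [[1, 2], [3, 5]].
Step i=4: Q has 4 at row 2, column 2; remove 5 from row 2 of P and reverse-bump: 5 enters row 1 and ejects 2. So w(4) = 2. P is now [[1, 5], [3]].
Step i=3: Q has 3 at row 1, column 2; remove that cell from P, ejecting 5. So w(3) = 5. P is now [[1], [3]].
Step i=2: Q has 2 at row 2, column 1; remove 3 from row 2 of P and reverse-bump: 3 enters row 1 and ejects 1. So w(2) = 1. P is now [[3]].
Step i=1: Q has 1 at row 1, column 1; remove that cell from P, ejecting 3. So w(1) = 3. P is now [].

So w = 3 1 5 2 6 4.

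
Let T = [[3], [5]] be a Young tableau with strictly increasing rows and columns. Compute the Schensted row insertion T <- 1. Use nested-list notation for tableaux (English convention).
In row 1, 1 replaces 3 (the leftmost entry greater than 1); 3 is bumped to row 2. In row 2, 3 replaces 5 (the leftmost entry greater than 3); 5 is bumped to row 3. 5 starts a new row 3. The new tableau is [[1], [3], [5]].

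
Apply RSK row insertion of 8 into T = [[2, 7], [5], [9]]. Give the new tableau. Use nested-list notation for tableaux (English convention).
8 is larger than every entry of row 1, so it is appended to row 1. The new tableau is [[2, 7, 8], [5], [9]].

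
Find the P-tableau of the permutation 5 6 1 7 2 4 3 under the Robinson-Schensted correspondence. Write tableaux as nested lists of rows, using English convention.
P = [[1, 2, 3], [4, 6, 7], [5]]

After inserting 5: P = [[5]].
After inserting 6: P = [[5, 6]].
After inserting 1: P = [[1, 6], [5]].
After inserting 7: P = [[1, 6, 7], [5]].
After inserting 2: P = [[1, 2, 7], [5, 6]].
After inserting 4: P = [[1, 2, 4], [5, 6, 7]].
After inserting 3: P = [[1, 2, 3], [4, 6, 7], [5]].

So P = [[1, 2, 3], [4, 6, 7], [5]].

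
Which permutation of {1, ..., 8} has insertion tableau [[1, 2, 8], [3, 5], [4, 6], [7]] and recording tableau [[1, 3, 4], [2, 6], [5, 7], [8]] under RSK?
4 3 7 8 1 6 5 2

Reverse the RSK construction: for i from n down to 1, find the cell of Q containing i, remove the entry at that cell from P, and reverse-bump it up through P; the value ejected from row 1 is w(i).

Step i=8: Q has 8 at row 4, column 1; remove 7 from row 4 of P and reverse-bump: 7 enters row 3 and ejects 6; 6 enters row 2 and ejects 5; 5 enters row 1 and ejects 2. So w(8) = 2. P is now [[1, 5, 8], [3, 6], [4, 7]].
Step i=7: Q has 7 at row 3, column 2; remove 7 from row 3 of P and reverse-bump: 7 enters row 2 and ejects 6; 6 enters row 1 and ejects 5. So w(7) = 5. P is now [[1, 6, 8], [3, 7], [4]].
Step i=6: Q has 6 at row 2, column 2; remove 7 from row 2 of P and reverse-bump: 7 enters row 1 and ejects 6. So w(6) = 6. P is now [[1, 7, 8], [3], [4]].
Step i=5: Q has 5 at row 3, column 1; remove 4 from row 3 of P and reverse-bump: 4 enters row 2 and ejects 3; 3 enters row 1 and ejects 1. So w(5) = 1. P is now [[3, 7, 8], [4]].
Step i=4: Q has 4 at row 1, column 3; remove that cell from P, ejecting 8. So w(4) = 8. P is now [[3, 7], [4]].
Step i=3: Q has 3 at row 1, column 2; remove that cell from P, ejecting 7. So w(3) = 7. P is now [[3], [4]].
Step i=2: Q has 2 at row 2, column 1; remove 4 from row 2 of P and reverse-bump: 4 enters row 1 and ejects 3. So w(2) = 3. P is now [[4]].
Step i=1: Q has 1 at row 1, column 1; remove that cell from P, ejecting 4. So w(1) = 4. P is now [].

So w = 4 3 7 8 1 6 5 2.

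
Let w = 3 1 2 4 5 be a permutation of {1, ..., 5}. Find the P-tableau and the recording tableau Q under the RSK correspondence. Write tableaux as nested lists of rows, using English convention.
P = [[1, 2, 4, 5], [3]], Q = [[1, 3, 4, 5], [2]]

Insert each entry of the permutation into P by Schensted row insertion, recording in Q the position of each new cell.

Insert 3: appended to row 1. P = [[3]].
Insert 1: 1 bumps 3 from row 1; 3 starts row 2. P = [[1], [3]].
Insert 2: appended to row 1. P = [[1, 2], [3]].
Insert 4: appended to row 1. P = [[1, 2, 4], [3]].
Insert 5: appended to row 1. P = [[1, 2, 4, 5], [3]].

So P = [[1, 2, 4, 5], [3]], Q = [[1, 3, 4, 5], [2]].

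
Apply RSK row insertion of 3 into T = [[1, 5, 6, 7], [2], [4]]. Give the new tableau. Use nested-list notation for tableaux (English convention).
[[1, 3, 6, 7], [2, 5], [4]]

In row 1, 3 replaces 5 (the leftmost entry greater than 3); 5 is bumped to row 2. 5 is appended to row 2. The new tableau is [[1, 3, 6, 7], [2, 5], [4]].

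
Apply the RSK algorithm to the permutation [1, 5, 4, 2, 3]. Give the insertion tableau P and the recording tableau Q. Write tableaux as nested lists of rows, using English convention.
P = [[1, 2, 3], [4], [5]], Q = [[1, 2, 5], [3], [4]]

Insert each entry of the permutation into P by Schensted row insertion, recording in Q the position of each new cell.

Insert 1: appended to row 1. P = [[1]], Q = [[1]].
Insert 5: appended to row 1. P = [[1, 5]], Q = [[1, 2]].
Insert 4: 4 bumps 5 from row 1; 5 starts row 2. P = [[1, 4], [5]], Q = [[1, 2], [3]].
Insert 2: 2 bumps 4 from row 1; 4 bumps 5 from row 2; 5 starts row 3. P = [[1, 2], [4], [5]], Q = [[1, 2], [3], [4]].
Insert 3: appended to row 1. P = [[1, 2, 3], [4], [5]], Q = [[1, 2, 5], [3], [4]].

So P = [[1, 2, 3], [4], [5]], Q = [[1, 2, 5], [3], [4]].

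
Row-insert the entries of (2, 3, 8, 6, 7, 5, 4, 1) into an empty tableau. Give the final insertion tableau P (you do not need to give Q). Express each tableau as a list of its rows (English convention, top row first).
P = [[1, 3, 4, 7], [2], [5], [6], [8]]

Insert 2: appended to row 1. P = [[2]].
Insert 3: appended to row 1. P = [[2, 3]].
Insert 8: appended to row 1. P = [[2, 3, 8]].
Insert 6: 6 bumps 8 from row 1; 8 starts row 2. P = [[2, 3, 6], [8]].
Insert 7: appended to row 1. P = [[2, 3, 6, 7], [8]].
Insert 5: 5 bumps 6 from row 1; 6 bumps 8 from row 2; 8 starts row 3. P = [[2, 3, 5, 7], [6], [8]].
Insert 4: 4 bumps 5 from row 1; 5 bumps 6 from row 2; 6 bumps 8 from row 3; 8 starts row 4. P = [[2, 3, 4, 7], [5], [6], [8]].
Insert 1: 1 bumps 2 from row 1; 2 bumps 5 from row 2; 5 bumps 6 from row 3; 6 bumps 8 from row 4; 8 starts row 5. P = [[1, 3, 4, 7], [2], [5], [6], [8]].

So P = [[1, 3, 4, 7], [2], [5], [6], [8]].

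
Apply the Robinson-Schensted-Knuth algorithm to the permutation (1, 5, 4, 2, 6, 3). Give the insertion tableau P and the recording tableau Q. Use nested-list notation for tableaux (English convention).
Insert each entry of the permutation into P by Schensted row insertion, recording in Q the position of each new cell.

Insert 1: appended to row 1. P = [[1]].
Insert 5: appended to row 1. P = [[1, 5]].
Insert 4: 4 bumps 5 from row 1; 5 starts row 2. P = [[1, 4], [5]].
Insert 2: 2 bumps 4 from row 1; 4 bumps 5 from row 2; 5 starts row 3. P = [[1, 2], [4], [5]].
Insert 6: appended to row 1. P = [[1, 2, 6], [4], [5]].
Insert 3: 3 bumps 6 from row 1; 6 appends to row 2. P = [[1, 2, 3], [4, 6], [5]].

So P = [[1, 2, 3], [4, 6], [5]], Q = [[1, 2, 5], [3, 6], [4]].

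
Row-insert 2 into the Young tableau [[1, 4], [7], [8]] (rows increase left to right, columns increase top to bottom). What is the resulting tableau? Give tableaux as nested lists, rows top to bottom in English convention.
In row 1, 2 replaces 4 (the leftmost entry greater than 2); 4 is bumped to row 2. In row 2, 4 replaces 7 (the leftmost entry greater than 4); 7 is bumped to row 3. In row 3, 7 replaces 8 (the leftmost entry greater than 7); 8 is bumped to row 4. 8 starts a new row 4. The new tableau is [[1, 2], [4], [7], [8]].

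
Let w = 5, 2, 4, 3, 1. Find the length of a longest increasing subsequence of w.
2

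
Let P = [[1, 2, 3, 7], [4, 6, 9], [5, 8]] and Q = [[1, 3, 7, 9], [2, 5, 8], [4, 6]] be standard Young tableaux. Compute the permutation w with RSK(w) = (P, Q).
5 4 8 1 6 2 9 3 7

Reverse the RSK construction: for i from n down to 1, find the cell of Q containing i, remove the entry at that cell from P, and reverse-bump it up through P; the value ejected from row 1 is w(i).

Step i=9: Q has 9 at row 1, column 4; remove that cell from P, ejecting 7. So w(9) = 7. P is now [[1, 2, 3], [4, 6, 9], [5, 8]].
Step i=8: Q has 8 at row 2, column 3; remove 9 from row 2 of P and reverse-bump: 9 enters row 1 and ejects 3. So w(8) = 3. P is now [[1, 2, 9], [4, 6], [5, 8]].
Step i=7: Q has 7 at row 1, column 3; remove that cell from P, ejecting 9. So w(7) = 9. P is now [[1, 2], [4, 6], [5, 8]].
Step i=6: Q has 6 at row 3, column 2; remove 8 from row 3 of P and reverse-bump: 8 enters row 2 and ejects 6; 6 enters row 1 and ejects 2. So w(6) = 2. P is now [[1, 6], [4, 8], [5]].
Step i=5: Q has 5 at row 2, column 2; remove 8 from row 2 of P and reverse-bump: 8 enters row 1 and ejects 6. So w(5) = 6. P is now [[1, 8], [4], [5]].
Step i=4: Q has 4 at row 3, column 1; remove 5 from row 3 of P and reverse-bump: 5 enters row 2 and ejects 4; 4 enters row 1 and ejects 1. So w(4) = 1. P is now [[4, 8], [5]].
Step i=3: Q has 3 at row 1, column 2; remove that cell from P, ejecting 8. So w(3) = 8. P is now [[4], [5]].
Step i=2: Q has 2 at row 2, column 1; remove 5 from row 2 of P and reverse-bump: 5 enters row 1 and ejects 4. So w(2) = 4. P is now [[5]].
Step i=1: Q has 1 at row 1, column 1; remove that cell from P, ejecting 5. So w(1) = 5. P is now [].

So w = 5 4 8 1 6 2 9 3 7.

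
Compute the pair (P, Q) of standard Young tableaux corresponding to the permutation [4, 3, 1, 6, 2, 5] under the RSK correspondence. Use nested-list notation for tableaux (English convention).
P = [[1, 2, 5], [3, 6], [4]], Q = [[1, 4, 6], [2, 5], [3]]

Insert each entry of the permutation into P by Schensted row insertion, recording in Q the position of each new cell.

Insert 4: appended to row 1. P = [[4]], Q = [[1]].
Insert 3: 3 bumps 4 from row 1; 4 starts row 2. P = [[3], [4]], Q = [[1], [2]].
Insert 1: 1 bumps 3 from row 1; 3 bumps 4 from row 2; 4 starts row 3. P = [[1], [3], [4]], Q = [[1], [2], [3]].
Insert 6: appended to row 1. P = [[1, 6], [3], [4]], Q = [[1, 4], [2], [3]].
Insert 2: 2 bumps 6 from row 1; 6 appends to row 2. P = [[1, 2], [3, 6], [4]], Q = [[1, 4], [2, 5], [3]].
Insert 5: appended to row 1. P = [[1, 2, 5], [3, 6], [4]], Q = [[1, 4, 6], [2, 5], [3]].

So P = [[1, 2, 5], [3, 6], [4]], Q = [[1, 4, 6], [2, 5], [3]].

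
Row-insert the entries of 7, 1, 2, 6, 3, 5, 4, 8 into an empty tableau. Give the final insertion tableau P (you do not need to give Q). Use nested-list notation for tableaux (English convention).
Insert 7: appended to row 1. P = [[7]].
Insert 1: 1 bumps 7 from row 1; 7 starts row 2. P = [[1], [7]].
Insert 2: appended to row 1. P = [[1, 2], [7]].
Insert 6: appended to row 1. P = [[1, 2, 6], [7]].
Insert 3: 3 bumps 6 from row 1; 6 bumps 7 from row 2; 7 starts row 3. P = [[1, 2, 3], [6], [7]].
Insert 5: appended to row 1. P = [[1, 2, 3, 5], [6], [7]].
Insert 4: 4 bumps 5 from row 1; 5 bumps 6 from row 2; 6 bumps 7 from row 3; 7 starts row 4. P = [[1, 2, 3, 4], [5], [6], [7]].
Insert 8: appended to row 1. P = [[1, 2, 3, 4, 8], [5], [6], [7]].

So P = [[1, 2, 3, 4, 8], [5], [6], [7]].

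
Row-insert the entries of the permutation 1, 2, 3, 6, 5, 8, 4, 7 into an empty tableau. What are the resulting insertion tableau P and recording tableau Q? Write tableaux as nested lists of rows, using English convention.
Insert each entry of the permutation into P by Schensted row insertion, recording in Q the position of each new cell.

Insert 1: appended to row 1. P = [[1]].
Insert 2: appended to row 1. P = [[1, 2]].
Insert 3: appended to row 1. P = [[1, 2, 3]].
Insert 6: appended to row 1. P = [[1, 2, 3, 6]].
Insert 5: 5 bumps 6 from row 1; 6 starts row 2. P = [[1, 2, 3, 5], [6]].
Insert 8: appended to row 1. P = [[1, 2, 3, 5, 8], [6]].
Insert 4: 4 bumps 5 from row 1; 5 bumps 6 from row 2; 6 starts row 3. P = [[1, 2, 3, 4, 8], [5], [6]].
Insert 7: 7 bumps 8 from row 1; 8 appends to row 2. P = [[1, 2, 3, 4, 7], [5, 8], [6]].

So P = [[1, 2, 3, 4, 7], [5, 8], [6]], Q = [[1, 2, 3, 4, 6], [5, 8], [7]].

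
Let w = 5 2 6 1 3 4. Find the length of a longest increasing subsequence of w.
3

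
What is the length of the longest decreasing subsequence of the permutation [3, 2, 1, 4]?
3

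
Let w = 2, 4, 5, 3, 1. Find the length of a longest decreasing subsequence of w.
3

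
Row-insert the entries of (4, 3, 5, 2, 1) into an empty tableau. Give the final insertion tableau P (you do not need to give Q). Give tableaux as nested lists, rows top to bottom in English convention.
Insert 4: appended to row 1. P = [[4]].
Insert 3: 3 bumps 4 from row 1; 4 starts row 2. P = [[3], [4]].
Insert 5: appended to row 1. P = [[3, 5], [4]].
Insert 2: 2 bumps 3 from row 1; 3 bumps 4 from row 2; 4 starts row 3. P = [[2, 5], [3], [4]].
Insert 1: 1 bumps 2 from row 1; 2 bumps 3 from row 2; 3 bumps 4 from row 3; 4 starts row 4. P = [[1, 5], [2], [3], [4]].

So P = [[1, 5], [2], [3], [4]].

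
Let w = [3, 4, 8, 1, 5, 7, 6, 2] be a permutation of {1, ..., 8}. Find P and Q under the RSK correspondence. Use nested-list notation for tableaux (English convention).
P = [[1, 2, 5, 6], [3, 4], [7], [8]], Q = [[1, 2, 3, 6], [4, 5], [7], [8]]

Insert each entry of the permutation into P by Schensted row insertion, recording in Q the position of each new cell.

After inserting 3: P = [[3]].
After inserting 4: P = [[3, 4]].
After inserting 8: P = [[3, 4, 8]].
After inserting 1: P = [[1, 4, 8], [3]].
After inserting 5: P = [[1, 4, 5], [3, 8]].
After inserting 7: P = [[1, 4, 5, 7], [3, 8]].
After inserting 6: P = [[1, 4, 5, 6], [3, 7], [8]].
After inserting 2: P = [[1, 2, 5, 6], [3, 4], [7], [8]].

So P = [[1, 2, 5, 6], [3, 4], [7], [8]], Q = [[1, 2, 3, 6], [4, 5], [7], [8]].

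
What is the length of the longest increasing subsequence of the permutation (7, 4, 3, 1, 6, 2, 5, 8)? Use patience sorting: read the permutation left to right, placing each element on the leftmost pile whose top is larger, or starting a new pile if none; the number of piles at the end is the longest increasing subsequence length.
7: new pile. tops = [7]
4: onto pile 1 (replacing 7). tops = [4]
3: onto pile 1 (replacing 4). tops = [3]
1: onto pile 1 (replacing 3). tops = [1]
6: new pile. tops = [1, 6]
2: onto pile 2 (replacing 6). tops = [1, 2]
5: new pile. tops = [1, 2, 5]
8: new pile. tops = [1, 2, 5, 8]

4 piles, so the longest increasing subsequence has length 4.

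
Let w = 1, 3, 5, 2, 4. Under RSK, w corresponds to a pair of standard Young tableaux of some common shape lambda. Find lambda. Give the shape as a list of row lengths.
[3, 2]

Row-insert each entry into an empty tableau.

After inserting 1: P = [[1]].
After inserting 3: P = [[1, 3]].
After inserting 5: P = [[1, 3, 5]].
After inserting 2: P = [[1, 2, 5], [3]].
After inserting 4: P = [[1, 2, 4], [3, 5]].

The final insertion tableau P = [[1, 2, 4], [3, 5]] has shape [3, 2].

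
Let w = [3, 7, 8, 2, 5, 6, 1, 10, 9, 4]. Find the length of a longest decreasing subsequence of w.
3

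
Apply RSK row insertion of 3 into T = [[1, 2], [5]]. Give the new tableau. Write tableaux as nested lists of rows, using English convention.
3 is larger than every entry of row 1, so it is appended to row 1. The new tableau is [[1, 2, 3], [5]].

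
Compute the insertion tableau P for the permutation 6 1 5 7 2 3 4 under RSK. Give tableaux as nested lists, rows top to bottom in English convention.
After inserting 6: P = [[6]].
After inserting 1: P = [[1], [6]].
After inserting 5: P = [[1, 5], [6]].
After inserting 7: P = [[1, 5, 7], [6]].
After inserting 2: P = [[1, 2, 7], [5], [6]].
After inserting 3: P = [[1, 2, 3], [5, 7], [6]].
After inserting 4: P = [[1, 2, 3, 4], [5, 7], [6]].

So P = [[1, 2, 3, 4], [5, 7], [6]].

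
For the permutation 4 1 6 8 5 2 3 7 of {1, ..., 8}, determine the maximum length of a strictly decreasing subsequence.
3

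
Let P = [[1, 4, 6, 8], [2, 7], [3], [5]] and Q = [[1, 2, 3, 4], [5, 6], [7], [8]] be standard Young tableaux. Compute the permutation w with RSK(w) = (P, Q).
Reverse the RSK construction: for i from n down to 1, find the cell of Q containing i, remove the entry at that cell from P, and reverse-bump it up through P; the value ejected from row 1 is w(i).

Step i=8: Q has 8 at row 4, column 1; remove 5 from row 4 of P and reverse-bump: 5 enters row 3 and ejects 3; 3 enters row 2 and ejects 2; 2 enters row 1 and ejects 1. So w(8) = 1. P is now [[2, 4, 6, 8], [3, 7], [5]].
Step i=7: Q has 7 at row 3, column 1; remove 5 from row 3 of P and reverse-bump: 5 enters row 2 and ejects 3; 3 enters row 1 and ejects 2. So w(7) = 2. P is now [[3, 4, 6, 8], [5, 7]].
Step i=6: Q has 6 at row 2, column 2; remove 7 from row 2 of P and reverse-bump: 7 enters row 1 and ejects 6. So w(6) = 6. P is now [[3, 4, 7, 8], [5]].
Step i=5: Q has 5 at row 2, column 1; remove 5 from row 2 of P and reverse-bump: 5 enters row 1 and ejects 4. So w(5) = 4. P is now [[3, 5, 7, 8]].
Step i=4: Q has 4 at row 1, column 4; remove that cell from P, ejecting 8. So w(4) = 8. P is now [[3, 5, 7]].
Step i=3: Q has 3 at row 1, column 3; remove that cell from P, ejecting 7. So w(3) = 7. P is now [[3, 5]].
Step i=2: Q has 2 at row 1, column 2; remove that cell from P, ejecting 5. So w(2) = 5. P is now [[3]].
Step i=1: Q has 1 at row 1, column 1; remove that cell from P, ejecting 3. So w(1) = 3. P is now [].

So w = 3 5 7 8 4 6 2 1.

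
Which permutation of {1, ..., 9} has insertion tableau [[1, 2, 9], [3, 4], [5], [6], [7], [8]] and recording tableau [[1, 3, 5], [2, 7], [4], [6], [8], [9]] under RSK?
Reverse the RSK construction: for i from n down to 1, find the cell of Q containing i, remove the entry at that cell from P, and reverse-bump it up through P; the value ejected from row 1 is w(i).

Step i=9: Q has 9 at row 6, column 1; remove 8 from row 6 of P and reverse-bump: 8 enters row 5 and ejects 7; 7 enters row 4 and ejects 6; 6 enters row 3 and ejects 5; 5 enters row 2 and ejects 4; 4 enters row 1 and ejects 2. So w(9) = 2. P is now [[1, 4, 9], [3, 5], [6], [7], [8]].
Step i=8: Q has 8 at row 5, column 1; remove 8 from row 5 of P and reverse-bump: 8 enters row 4 and ejects 7; 7 enters row 3 and ejects 6; 6 enters row 2 and ejects 5; 5 enters row 1 and ejects 4. So w(8) = 4. P is now [[1, 5, 9], [3, 6], [7], [8]].
Step i=7: Q has 7 at row 2, column 2; remove 6 from row 2 of P and reverse-bump: 6 enters row 1 and ejects 5. So w(7) = 5. P is now [[1, 6, 9], [3], [7], [8]].
Step i=6: Q has 6 at row 4, column 1; remove 8 from row 4 of P and reverse-bump: 8 enters row 3 and ejects 7; 7 enters row 2 and ejects 3; 3 enters row 1 and ejects 1. So w(6) = 1. P is now [[3, 6, 9], [7], [8]].
Step i=5: Q has 5 at row 1, column 3; remove that cell from P, ejecting 9. So w(5) = 9. P is now [[3, 6], [7], [8]].
Step i=4: Q has 4 at row 3, column 1; remove 8 from row 3 of P and reverse-bump: 8 enters row 2 and ejects 7; 7 enters row 1 and ejects 6. So w(4) = 6. P is now [[3, 7], [8]].
Step i=3: Q has 3 at row 1, column 2; remove that cell from P, ejecting 7. So w(3) = 7. P is now [[3], [8]].
Step i=2: Q has 2 at row 2, column 1; remove 8 from row 2 of P and reverse-bump: 8 enters row 1 and ejects 3. So w(2) = 3. P is now [[8]].
Step i=1: Q has 1 at row 1, column 1; remove that cell from P, ejecting 8. So w(1) = 8. P is now [].

So w = 8 3 7 6 9 1 5 4 2.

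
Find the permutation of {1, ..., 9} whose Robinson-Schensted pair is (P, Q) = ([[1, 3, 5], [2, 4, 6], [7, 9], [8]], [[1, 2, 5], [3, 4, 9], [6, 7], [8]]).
Reverse the RSK construction: for i from n down to 1, find the cell of Q containing i, remove the entry at that cell from P, and reverse-bump it up through P; the value ejected from row 1 is w(i).

Step i=9: Q has 9 at row 2, column 3; remove 6 from row 2 of P and reverse-bump: 6 enters row 1 and ejects 5. So w(9) = 5. P is now [[1, 3, 6], [2, 4], [7, 9], [8]].
Step i=8: Q has 8 at row 4, column 1; remove 8 from row 4 of P and reverse-bump: 8 enters row 3 and ejects 7; 7 enters row 2 and ejects 4; 4 enters row 1 and ejects 3. So w(8) = 3. P is now [[1, 4, 6], [2, 7], [8, 9]].
Step i=7: Q has 7 at row 3, column 2; remove 9 from row 3 of P and reverse-bump: 9 enters row 2 and ejects 7; 7 enters row 1 and ejects 6. So w(7) = 6. P is now [[1, 4, 7], [2, 9], [8]].
Step i=6: Q has 6 at row 3, column 1; remove 8 from row 3 of P and reverse-bump: 8 enters row 2 and ejects 2; 2 enters row 1 and ejects 1. So w(6) = 1. P is now [[2, 4, 7], [8, 9]].
Step i=5: Q has 5 at row 1, column 3; remove that cell from P, ejecting 7. So w(5) = 7. P is now [[2, 4], [8, 9]].
Step i=4: Q has 4 at row 2, column 2; remove 9 from row 2 of P and reverse-bump: 9 enters row 1 and ejects 4. So w(4) = 4. P is now [[2, 9], [8]].
Step i=3: Q has 3 at row 2, column 1; remove 8 from row 2 of P and reverse-bump: 8 enters row 1 and ejects 2. So w(3) = 2. P is now [[8, 9]].
Step i=2: Q has 2 at row 1, column 2; remove that cell from P, ejecting 9. So w(2) = 9. P is now [[8]].
Step i=1: Q has 1 at row 1, column 1; remove that cell from P, ejecting 8. So w(1) = 8. P is now [].

So w = 8 9 2 4 7 1 6 3 5.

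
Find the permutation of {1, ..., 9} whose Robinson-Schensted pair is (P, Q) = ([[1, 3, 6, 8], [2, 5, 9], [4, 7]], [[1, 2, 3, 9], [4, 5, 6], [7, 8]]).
Reverse RSK: for i = n, n-1, ..., 1, locate i in Q, remove the corresponding corner cell from P, and reverse-bump its entry up through P; the value ejected from row 1 is w(i).

So w = 4 7 9 2 5 6 1 3 8.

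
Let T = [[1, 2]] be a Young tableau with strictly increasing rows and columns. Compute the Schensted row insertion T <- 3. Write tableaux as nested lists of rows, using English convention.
3 is larger than every entry of row 1, so it is appended to row 1. The new tableau is [[1, 2, 3]].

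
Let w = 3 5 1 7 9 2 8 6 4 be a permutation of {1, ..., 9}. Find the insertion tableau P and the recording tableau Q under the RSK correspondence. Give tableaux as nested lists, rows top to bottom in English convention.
Insert each entry of the permutation into P by Schensted row insertion, recording in Q the position of each new cell.

Insert 3: appended to row 1. P = [[3]].
Insert 5: appended to row 1. P = [[3, 5]].
Insert 1: 1 bumps 3 from row 1; 3 starts row 2. P = [[1, 5], [3]].
Insert 7: appended to row 1. P = [[1, 5, 7], [3]].
Insert 9: appended to row 1. P = [[1, 5, 7, 9], [3]].
Insert 2: 2 bumps 5 from row 1; 5 appends to row 2. P = [[1, 2, 7, 9], [3, 5]].
Insert 8: 8 bumps 9 from row 1; 9 appends to row 2. P = [[1, 2, 7, 8], [3, 5, 9]].
Insert 6: 6 bumps 7 from row 1; 7 bumps 9 from row 2; 9 starts row 3. P = [[1, 2, 6, 8], [3, 5, 7], [9]].
Insert 4: 4 bumps 6 from row 1; 6 bumps 7 from row 2; 7 bumps 9 from row 3; 9 starts row 4. P = [[1, 2, 4, 8], [3, 5, 6], [7], [9]].

So P = [[1, 2, 4, 8], [3, 5, 6], [7], [9]], Q = [[1, 2, 4, 5], [3, 6, 7], [8], [9]].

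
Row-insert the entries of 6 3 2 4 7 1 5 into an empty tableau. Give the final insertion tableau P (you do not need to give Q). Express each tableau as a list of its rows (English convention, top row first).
P = [[1, 4, 5], [2, 7], [3], [6]]

Insert 6: appended to row 1. P = [[6]].
Insert 3: 3 bumps 6 from row 1; 6 starts row 2. P = [[3], [6]].
Insert 2: 2 bumps 3 from row 1; 3 bumps 6 from row 2; 6 starts row 3. P = [[2], [3], [6]].
Insert 4: appended to row 1. P = [[2, 4], [3], [6]].
Insert 7: appended to row 1. P = [[2, 4, 7], [3], [6]].
Insert 1: 1 bumps 2 from row 1; 2 bumps 3 from row 2; 3 bumps 6 from row 3; 6 starts row 4. P = [[1, 4, 7], [2], [3], [6]].
Insert 5: 5 bumps 7 from row 1; 7 appends to row 2. P = [[1, 4, 5], [2, 7], [3], [6]].

So P = [[1, 4, 5], [2, 7], [3], [6]].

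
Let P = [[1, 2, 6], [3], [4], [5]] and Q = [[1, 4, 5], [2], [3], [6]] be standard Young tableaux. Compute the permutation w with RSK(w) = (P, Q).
Reverse the RSK construction: for i from n down to 1, find the cell of Q containing i, remove the entry at that cell from P, and reverse-bump it up through P; the value ejected from row 1 is w(i).

Step i=6: Q has 6 at row 4, column 1; remove 5 from row 4 of P and reverse-bump: 5 enters row 3 and ejects 4; 4 enters row 2 and ejects 3; 3 enters row 1 and ejects 2. So w(6) = 2. P is now [[1, 3, 6], [4], [5]].
Step i=5: Q has 5 at row 1, column 3; remove that cell from P, ejecting 6. So w(5) = 6. P is now [[1, 3], [4], [5]].
Step i=4: Q has 4 at row 1, column 2; remove that cell from P, ejecting 3. So w(4) = 3. P is now [[1], [4], [5]].
Step i=3: Q has 3 at row 3, column 1; remove 5 from row 3 of P and reverse-bump: 5 enters row 2 and ejects 4; 4 enters row 1 and ejects 1. So w(3) = 1. P is now [[4], [5]].
Step i=2: Q has 2 at row 2, column 1; remove 5 from row 2 of P and reverse-bump: 5 enters row 1 and ejects 4. So w(2) = 4. P is now [[5]].
Step i=1: Q has 1 at row 1, column 1; remove that cell from P, ejecting 5. So w(1) = 5. P is now [].

So w = 5 4 1 3 6 2.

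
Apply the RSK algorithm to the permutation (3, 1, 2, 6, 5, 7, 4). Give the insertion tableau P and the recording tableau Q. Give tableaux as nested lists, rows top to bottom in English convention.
Insert each entry of the permutation into P by Schensted row insertion, recording in Q the position of each new cell.

After inserting 3: P = [[3]].
After inserting 1: P = [[1], [3]].
After inserting 2: P = [[1, 2], [3]].
After inserting 6: P = [[1, 2, 6], [3]].
After inserting 5: P = [[1, 2, 5], [3, 6]].
After inserting 7: P = [[1, 2, 5, 7], [3, 6]].
After inserting 4: P = [[1, 2, 4, 7], [3, 5], [6]].

So P = [[1, 2, 4, 7], [3, 5], [6]], Q = [[1, 3, 4, 6], [2, 5], [7]].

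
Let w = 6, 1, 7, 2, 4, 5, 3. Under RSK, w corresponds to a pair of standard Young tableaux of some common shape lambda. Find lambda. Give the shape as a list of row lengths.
[4, 2, 1]

Row-insert each entry into an empty tableau.

After inserting 6: P = [[6]].
After inserting 1: P = [[1], [6]].
After inserting 7: P = [[1, 7], [6]].
After inserting 2: P = [[1, 2], [6, 7]].
After inserting 4: P = [[1, 2, 4], [6, 7]].
After inserting 5: P = [[1, 2, 4, 5], [6, 7]].
After inserting 3: P = [[1, 2, 3, 5], [4, 7], [6]].

The final insertion tableau P = [[1, 2, 3, 5], [4, 7], [6]] has shape [4, 2, 1].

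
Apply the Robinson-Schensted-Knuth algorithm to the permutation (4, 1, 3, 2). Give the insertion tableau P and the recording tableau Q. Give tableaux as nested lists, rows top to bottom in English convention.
Insert each entry of the permutation into P by Schensted row insertion, recording in Q the position of each new cell.

Insert 4: appended to row 1. P = [[4]].
Insert 1: 1 bumps 4 from row 1; 4 starts row 2. P = [[1], [4]].
Insert 3: appended to row 1. P = [[1, 3], [4]].
Insert 2: 2 bumps 3 from row 1; 3 bumps 4 from row 2; 4 starts row 3. P = [[1, 2], [3], [4]].

So P = [[1, 2], [3], [4]], Q = [[1, 3], [2], [4]].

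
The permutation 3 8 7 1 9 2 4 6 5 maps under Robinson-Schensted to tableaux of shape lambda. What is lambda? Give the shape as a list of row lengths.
Row-insert each entry into an empty tableau.

After inserting 3: P = [[3]].
After inserting 8: P = [[3, 8]].
After inserting 7: P = [[3, 7], [8]].
After inserting 1: P = [[1, 7], [3], [8]].
After inserting 9: P = [[1, 7, 9], [3], [8]].
After inserting 2: P = [[1, 2, 9], [3, 7], [8]].
After inserting 4: P = [[1, 2, 4], [3, 7, 9], [8]].
After inserting 6: P = [[1, 2, 4, 6], [3, 7, 9], [8]].
After inserting 5: P = [[1, 2, 4, 5], [3, 6, 9], [7], [8]].

The final insertion tableau P = [[1, 2, 4, 5], [3, 6, 9], [7], [8]] has shape [4, 3, 1, 1].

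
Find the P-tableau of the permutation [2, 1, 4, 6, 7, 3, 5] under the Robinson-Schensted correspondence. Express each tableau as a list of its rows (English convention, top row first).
P = [[1, 3, 5, 7], [2, 4, 6]]

Insert 2: appended to row 1. P = [[2]].
Insert 1: 1 bumps 2 from row 1; 2 starts row 2. P = [[1], [2]].
Insert 4: appended to row 1. P = [[1, 4], [2]].
Insert 6: appended to row 1. P = [[1, 4, 6], [2]].
Insert 7: appended to row 1. P = [[1, 4, 6, 7], [2]].
Insert 3: 3 bumps 4 from row 1; 4 appends to row 2. P = [[1, 3, 6, 7], [2, 4]].
Insert 5: 5 bumps 6 from row 1; 6 appends to row 2. P = [[1, 3, 5, 7], [2, 4, 6]].

So P = [[1, 3, 5, 7], [2, 4, 6]].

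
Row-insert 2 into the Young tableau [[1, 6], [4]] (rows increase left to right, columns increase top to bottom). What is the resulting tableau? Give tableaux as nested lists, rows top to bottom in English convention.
[[1, 2], [4, 6]]

In row 1, 2 replaces 6 (the leftmost entry greater than 2); 6 is bumped to row 2. 6 is appended to row 2. The new tableau is [[1, 2], [4, 6]].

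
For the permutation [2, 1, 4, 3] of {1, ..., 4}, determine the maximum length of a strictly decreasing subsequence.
2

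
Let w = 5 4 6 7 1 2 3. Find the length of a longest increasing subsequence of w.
3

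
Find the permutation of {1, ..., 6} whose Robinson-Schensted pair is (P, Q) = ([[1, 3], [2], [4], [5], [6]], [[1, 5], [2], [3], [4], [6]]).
Reverse the RSK construction: for i from n down to 1, find the cell of Q containing i, remove the entry at that cell from P, and reverse-bump it up through P; the value ejected from row 1 is w(i).

Step i=6: Q has 6 at row 5, column 1; remove 6 from row 5 of P and reverse-bump: 6 enters row 4 and ejects 5; 5 enters row 3 and ejects 4; 4 enters row 2 and ejects 2; 2 enters row 1 and ejects 1. So w(6) = 1. P is now [[2, 3], [4], [5], [6]].
Step i=5: Q has 5 at row 1, column 2; remove that cell from P, ejecting 3. So w(5) = 3. P is now [[2], [4], [5], [6]].
Step i=4: Q has 4 at row 4, column 1; remove 6 from row 4 of P and reverse-bump: 6 enters row 3 and ejects 5; 5 enters row 2 and ejects 4; 4 enters row 1 and ejects 2. So w(4) = 2. P is now [[4], [5], [6]].
Step i=3: Q has 3 at row 3, column 1; remove 6 from row 3 of P and reverse-bump: 6 enters row 2 and ejects 5; 5 enters row 1 and ejects 4. So w(3) = 4. P is now [[5], [6]].
Step i=2: Q has 2 at row 2, column 1; remove 6 from row 2 of P and reverse-bump: 6 enters row 1 and ejects 5. So w(2) = 5. P is now [[6]].
Step i=1: Q has 1 at row 1, column 1; remove that cell from P, ejecting 6. So w(1) = 6. P is now [].

So w = 6 5 4 2 3 1.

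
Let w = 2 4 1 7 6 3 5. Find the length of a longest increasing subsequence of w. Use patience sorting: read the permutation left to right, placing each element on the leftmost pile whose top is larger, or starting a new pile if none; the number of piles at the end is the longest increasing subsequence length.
2: new pile. tops = [2]
4: new pile. tops = [2, 4]
1: onto pile 1 (replacing 2). tops = [1, 4]
7: new pile. tops = [1, 4, 7]
6: onto pile 3 (replacing 7). tops = [1, 4, 6]
3: onto pile 2 (replacing 4). tops = [1, 3, 6]
5: onto pile 3 (replacing 6). tops = [1, 3, 5]

3 piles, so the longest increasing subsequence has length 3.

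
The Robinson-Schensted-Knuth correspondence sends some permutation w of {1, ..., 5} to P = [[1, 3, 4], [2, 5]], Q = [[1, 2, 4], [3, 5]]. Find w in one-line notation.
Reverse the RSK construction: for i from n down to 1, find the cell of Q containing i, remove the entry at that cell from P, and reverse-bump it up through P; the value ejected from row 1 is w(i).

Step i=5: Q has 5 at row 2, column 2; remove 5 from row 2 of P and reverse-bump: 5 enters row 1 and ejects 4. So w(5) = 4. P is now [[1, 3, 5], [2]].
Step i=4: Q has 4 at row 1, column 3; remove that cell from P, ejecting 5. So w(4) = 5. P is now [[1, 3], [2]].
Step i=3: Q has 3 at row 2, column 1; remove 2 from row 2 of P and reverse-bump: 2 enters row 1 and ejects 1. So w(3) = 1. P is now [[2, 3]].
Step i=2: Q has 2 at row 1, column 2; remove that cell from P, ejecting 3. So w(2) = 3. P is now [[2]].
Step i=1: Q has 1 at row 1, column 1; remove that cell from P, ejecting 2. So w(1) = 2. P is now [].

So w = 2 3 1 5 4.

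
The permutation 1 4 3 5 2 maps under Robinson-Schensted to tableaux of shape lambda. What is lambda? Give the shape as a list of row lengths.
[3, 1, 1]

Row-insert each entry into an empty tableau.

After inserting 1: P = [[1]].
After inserting 4: P = [[1, 4]].
After inserting 3: P = [[1, 3], [4]].
After inserting 5: P = [[1, 3, 5], [4]].
After inserting 2: P = [[1, 2, 5], [3], [4]].

The final insertion tableau P = [[1, 2, 5], [3], [4]] has shape [3, 1, 1].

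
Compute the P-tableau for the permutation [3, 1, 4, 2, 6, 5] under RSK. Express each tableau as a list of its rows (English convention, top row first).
Insert 3: appended to row 1. P = [[3]].
Insert 1: 1 bumps 3 from row 1; 3 starts row 2. P = [[1], [3]].
Insert 4: appended to row 1. P = [[1, 4], [3]].
Insert 2: 2 bumps 4 from row 1; 4 appends to row 2. P = [[1, 2], [3, 4]].
Insert 6: appended to row 1. P = [[1, 2, 6], [3, 4]].
Insert 5: 5 bumps 6 from row 1; 6 appends to row 2. P = [[1, 2, 5], [3, 4, 6]].

So P = [[1, 2, 5], [3, 4, 6]].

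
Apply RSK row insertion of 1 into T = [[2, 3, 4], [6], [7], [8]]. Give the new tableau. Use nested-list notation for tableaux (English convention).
[[1, 3, 4], [2], [6], [7], [8]]

In row 1, 1 replaces 2 (the leftmost entry greater than 1); 2 is bumped to row 2. In row 2, 2 replaces 6 (the leftmost entry greater than 2); 6 is bumped to row 3. In row 3, 6 replaces 7 (the leftmost entry greater than 6); 7 is bumped to row 4. In row 4, 7 replaces 8 (the leftmost entry greater than 7); 8 is bumped to row 5. 8 starts a new row 5. The new tableau is [[1, 3, 4], [2], [6], [7], [8]].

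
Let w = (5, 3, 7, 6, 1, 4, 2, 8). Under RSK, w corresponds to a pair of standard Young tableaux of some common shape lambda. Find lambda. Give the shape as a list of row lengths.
Row-insert each entry into an empty tableau.

After inserting 5: P = [[5]].
After inserting 3: P = [[3], [5]].
After inserting 7: P = [[3, 7], [5]].
After inserting 6: P = [[3, 6], [5, 7]].
After inserting 1: P = [[1, 6], [3, 7], [5]].
After inserting 4: P = [[1, 4], [3, 6], [5, 7]].
After inserting 2: P = [[1, 2], [3, 4], [5, 6], [7]].
After inserting 8: P = [[1, 2, 8], [3, 4], [5, 6], [7]].

The final insertion tableau P = [[1, 2, 8], [3, 4], [5, 6], [7]] has shape [3, 2, 2, 1].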